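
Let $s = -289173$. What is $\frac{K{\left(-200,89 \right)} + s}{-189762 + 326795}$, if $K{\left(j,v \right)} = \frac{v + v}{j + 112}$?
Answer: $- \frac{12723701}{6029452} \approx -2.1103$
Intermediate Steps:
$K{\left(j,v \right)} = \frac{2 v}{112 + j}$
$\frac{K{\left(-200,89 \right)} + s}{-189762 + 326795} = \frac{2 \cdot 89 \frac{1}{112 - 200} - 289173}{-189762 + 326795} = \frac{2 \cdot 89 \frac{1}{-88} - 289173}{137033} = \left(2 \cdot 89 \left(- \frac{1}{88}\right) - 289173\right) \frac{1}{137033} = \left(- \frac{89}{44} - 289173\right) \frac{1}{137033} = \left(- \frac{12723701}{44}\right) \frac{1}{137033} = - \frac{12723701}{6029452}$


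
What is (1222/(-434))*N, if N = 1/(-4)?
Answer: 611/868 ≈ 0.70392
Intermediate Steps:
N = -¼ (N = 1*(-¼) = -¼ ≈ -0.25000)
(1222/(-434))*N = (1222/(-434))*(-¼) = (1222*(-1/434))*(-¼) = -611/217*(-¼) = 611/868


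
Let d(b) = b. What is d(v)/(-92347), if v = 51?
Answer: -51/92347 ≈ -0.00055226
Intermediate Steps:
d(v)/(-92347) = 51/(-92347) = 51*(-1/92347) = -51/92347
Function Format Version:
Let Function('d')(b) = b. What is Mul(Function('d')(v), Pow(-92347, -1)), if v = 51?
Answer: Rational(-51, 92347) ≈ -0.00055226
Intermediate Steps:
Mul(Function('d')(v), Pow(-92347, -1)) = Mul(51, Pow(-92347, -1)) = Mul(51, Rational(-1, 92347)) = Rational(-51, 92347)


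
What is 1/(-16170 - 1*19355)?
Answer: -1/35525 ≈ -2.8149e-5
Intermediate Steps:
1/(-16170 - 1*19355) = 1/(-16170 - 19355) = 1/(-35525) = -1/35525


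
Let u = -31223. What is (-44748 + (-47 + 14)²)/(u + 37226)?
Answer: -4851/667 ≈ -7.2729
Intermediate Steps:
(-44748 + (-47 + 14)²)/(u + 37226) = (-44748 + (-47 + 14)²)/(-31223 + 37226) = (-44748 + (-33)²)/6003 = (-44748 + 1089)*(1/6003) = -43659*1/6003 = -4851/667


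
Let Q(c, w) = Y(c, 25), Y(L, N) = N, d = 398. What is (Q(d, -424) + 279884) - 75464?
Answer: 204445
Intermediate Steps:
Q(c, w) = 25
(Q(d, -424) + 279884) - 75464 = (25 + 279884) - 75464 = 279909 - 75464 = 204445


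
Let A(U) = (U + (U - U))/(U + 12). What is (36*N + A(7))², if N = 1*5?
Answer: 11744329/361 ≈ 32533.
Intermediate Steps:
N = 5
A(U) = U/(12 + U) (A(U) = (U + 0)/(12 + U) = U/(12 + U))
(36*N + A(7))² = (36*5 + 7/(12 + 7))² = (180 + 7/19)² = (3427/19)² = 11744329/361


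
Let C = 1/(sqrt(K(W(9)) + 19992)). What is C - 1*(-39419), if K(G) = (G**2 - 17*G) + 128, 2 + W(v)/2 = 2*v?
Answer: 39419 + sqrt(206)/2060 ≈ 39419.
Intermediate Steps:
W(v) = -4 + 4*v (W(v) = -4 + 2*(2*v) = -4 + 4*v)
K(G) = 128 + G**2 - 17*G
C = sqrt(206)/2060 (C = 1/(sqrt((128 + (-4 + 4*9)**2 - 17*(-4 + 4*9)) + 19992)) = 1/(sqrt((128 + (-4 + 36)**2 - 17*(-4 + 36)) + 19992)) = 1/(sqrt((128 + 32**2 - 17*32) + 19992)) = 1/(sqrt((128 + 1024 - 544) + 19992)) = 1/(sqrt(608 + 19992)) = 1/(sqrt(20600)) = 1/(10*sqrt(206)) = sqrt(206)/2060 ≈ 0.0069673)
C - 1*(-39419) = sqrt(206)/2060 - 1*(-39419) = sqrt(206)/2060 + 39419 = 39419 + sqrt(206)/2060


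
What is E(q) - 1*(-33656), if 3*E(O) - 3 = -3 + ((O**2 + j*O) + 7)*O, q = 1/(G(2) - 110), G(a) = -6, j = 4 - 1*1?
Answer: 157600453483/4682688 ≈ 33656.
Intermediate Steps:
j = 3 (j = 4 - 1 = 3)
q = -1/116 (q = 1/(-6 - 110) = 1/(-116) = -1/116 ≈ -0.0086207)
E(O) = O*(7 + O**2 + 3*O)/3 (E(O) = 1 + (-3 + ((O**2 + 3*O) + 7)*O)/3 = 1 + (-3 + (7 + O**2 + 3*O)*O)/3 = 1 + (-3 + O*(7 + O**2 + 3*O))/3 = 1 + (-1 + O*(7 + O**2 + 3*O)/3) = O*(7 + O**2 + 3*O)/3)
E(q) - 1*(-33656) = (1/3)*(-1/116)*(7 + (-1/116)**2 + 3*(-1/116)) - 1*(-33656) = (1/3)*(-1/116)*(7 + 1/13456 - 3/116) + 33656 = (1/3)*(-1/116)*(93845/13456) + 33656 = -93845/4682688 + 33656 = 157600453483/4682688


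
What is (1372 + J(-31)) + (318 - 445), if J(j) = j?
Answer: 1214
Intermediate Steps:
(1372 + J(-31)) + (318 - 445) = (1372 - 31) + (318 - 445) = 1341 - 127 = 1214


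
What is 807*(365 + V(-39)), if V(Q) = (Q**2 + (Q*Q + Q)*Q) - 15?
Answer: -45133089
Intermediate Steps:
V(Q) = -15 + Q**2 + Q*(Q + Q**2) (V(Q) = (Q**2 + (Q**2 + Q)*Q) - 15 = (Q**2 + (Q + Q**2)*Q) - 15 = (Q**2 + Q*(Q + Q**2)) - 15 = -15 + Q**2 + Q*(Q + Q**2))
807*(365 + V(-39)) = 807*(365 + (-15 + (-39)**3 + 2*(-39)**2)) = 807*(365 + (-15 - 59319 + 2*1521)) = 807*(365 + (-15 - 59319 + 3042)) = 807*(365 - 56292) = 807*(-55927) = -45133089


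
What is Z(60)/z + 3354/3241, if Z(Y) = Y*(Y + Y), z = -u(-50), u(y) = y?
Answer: 470058/3241 ≈ 145.03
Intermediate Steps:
z = 50 (z = -1*(-50) = 50)
Z(Y) = 2*Y² (Z(Y) = Y*(2*Y) = 2*Y²)
Z(60)/z + 3354/3241 = (2*60²)/50 + 3354/3241 = (2*3600)*(1/50) + 3354*(1/3241) = 7200*(1/50) + 3354/3241 = 144 + 3354/3241 = 470058/3241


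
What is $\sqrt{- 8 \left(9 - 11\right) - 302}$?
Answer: $i \sqrt{286} \approx 16.912 i$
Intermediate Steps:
$\sqrt{- 8 \left(9 - 11\right) - 302} = \sqrt{\left(-8\right) \left(-2\right) - 302} = \sqrt{16 - 302} = \sqrt{-286} = i \sqrt{286}$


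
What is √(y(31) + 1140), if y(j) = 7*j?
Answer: √1357 ≈ 36.837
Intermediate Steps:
√(y(31) + 1140) = √(7*31 + 1140) = √(217 + 1140) = √1357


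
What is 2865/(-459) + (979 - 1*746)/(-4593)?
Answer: -1473988/234243 ≈ -6.2926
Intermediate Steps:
2865/(-459) + (979 - 1*746)/(-4593) = 2865*(-1/459) + (979 - 746)*(-1/4593) = -955/153 + 233*(-1/4593) = -955/153 - 233/4593 = -1473988/234243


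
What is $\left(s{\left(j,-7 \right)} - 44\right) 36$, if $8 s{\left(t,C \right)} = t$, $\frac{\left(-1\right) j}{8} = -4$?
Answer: $-1440$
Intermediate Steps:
$j = 32$ ($j = \left(-8\right) \left(-4\right) = 32$)
$s{\left(t,C \right)} = \frac{t}{8}$
$\left(s{\left(j,-7 \right)} - 44\right) 36 = \left(\frac{1}{8} \cdot 32 - 44\right) 36 = \left(4 - 44\right) 36 = \left(-40\right) 36 = -1440$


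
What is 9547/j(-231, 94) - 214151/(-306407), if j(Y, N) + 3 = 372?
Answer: 3004289348/113064183 ≈ 26.572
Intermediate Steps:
j(Y, N) = 369 (j(Y, N) = -3 + 372 = 369)
9547/j(-231, 94) - 214151/(-306407) = 9547/369 - 214151/(-306407) = 9547*(1/369) - 214151*(-1/306407) = 9547/369 + 214151/306407 = 3004289348/113064183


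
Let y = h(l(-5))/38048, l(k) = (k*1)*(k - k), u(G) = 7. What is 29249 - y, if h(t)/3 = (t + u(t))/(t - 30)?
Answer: 11128659527/380480 ≈ 29249.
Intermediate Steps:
l(k) = 0 (l(k) = k*0 = 0)
h(t) = 3*(7 + t)/(-30 + t) (h(t) = 3*((t + 7)/(t - 30)) = 3*((7 + t)/(-30 + t)) = 3*(7 + t)/(-30 + t))
y = -7/380480 (y = (3*(7 + 0)/(-30 + 0))/38048 = (3*7/(-30))*(1/38048) = (3*(-1/30)*7)*(1/38048) = -7/10*1/38048 = -7/380480 ≈ -1.8398e-5)
29249 - y = 29249 - 1*(-7/380480) = 29249 + 7/380480 = 11128659527/380480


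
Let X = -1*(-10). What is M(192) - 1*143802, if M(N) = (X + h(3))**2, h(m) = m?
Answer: -143633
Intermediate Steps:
X = 10
M(N) = 169 (M(N) = (10 + 3)**2 = 13**2 = 169)
M(192) - 1*143802 = 169 - 1*143802 = 169 - 143802 = -143633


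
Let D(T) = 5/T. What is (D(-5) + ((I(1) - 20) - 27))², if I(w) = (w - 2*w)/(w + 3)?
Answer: 37249/16 ≈ 2328.1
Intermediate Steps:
I(w) = -w/(3 + w) (I(w) = (-w)/(3 + w) = -w/(3 + w))
(D(-5) + ((I(1) - 20) - 27))² = (5/(-5) + ((-1*1/(3 + 1) - 20) - 27))² = (5*(-⅕) + ((-1*1/4 - 20) - 27))² = (-1 + ((-1*1*¼ - 20) - 27))² = (-1 + ((-¼ - 20) - 27))² = (-1 + (-81/4 - 27))² = (-1 - 189/4)² = (-193/4)² = 37249/16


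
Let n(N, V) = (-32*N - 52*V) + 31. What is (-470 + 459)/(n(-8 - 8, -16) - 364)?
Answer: -11/1011 ≈ -0.010880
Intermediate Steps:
n(N, V) = 31 - 52*V - 32*N (n(N, V) = (-52*V - 32*N) + 31 = 31 - 52*V - 32*N)
(-470 + 459)/(n(-8 - 8, -16) - 364) = (-470 + 459)/((31 - 52*(-16) - 32*(-8 - 8)) - 364) = -11/((31 + 832 - 32*(-16)) - 364) = -11/((31 + 832 + 512) - 364) = -11/(1375 - 364) = -11/1011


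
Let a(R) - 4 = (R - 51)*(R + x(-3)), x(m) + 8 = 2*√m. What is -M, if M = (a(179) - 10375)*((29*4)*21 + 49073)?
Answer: -593229153 - 13186304*I*√3 ≈ -5.9323e+8 - 2.2839e+7*I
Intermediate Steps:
x(m) = -8 + 2*√m
a(R) = 4 + (-51 + R)*(-8 + R + 2*I*√3) (a(R) = 4 + (R - 51)*(R + (-8 + 2*√(-3))) = 4 + (-51 + R)*(R + (-8 + 2*(I*√3))) = 4 + (-51 + R)*(R + (-8 + 2*I*√3)) = 4 + (-51 + R)*(-8 + R + 2*I*√3))
M = 593229153 + 13186304*I*√3 (M = ((412 + 179² - 59*179 - 102*I*√3 + 2*I*179*√3) - 10375)*((29*4)*21 + 49073) = ((412 + 32041 - 10561 - 102*I*√3 + 358*I*√3) - 10375)*(116*21 + 49073) = ((21892 + 256*I*√3) - 10375)*(2436 + 49073) = (11517 + 256*I*√3)*51509 = 593229153 + 13186304*I*√3 ≈ 5.9323e+8 + 2.2839e+7*I)
-M = -(593229153 + 13186304*I*√3) = -593229153 - 13186304*I*√3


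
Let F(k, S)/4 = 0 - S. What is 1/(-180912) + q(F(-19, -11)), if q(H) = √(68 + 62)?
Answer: -1/180912 + √130 ≈ 11.402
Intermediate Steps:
F(k, S) = -4*S (F(k, S) = 4*(0 - S) = 4*(-S) = -4*S)
q(H) = √130
1/(-180912) + q(F(-19, -11)) = 1/(-180912) + √130 = -1/180912 + √130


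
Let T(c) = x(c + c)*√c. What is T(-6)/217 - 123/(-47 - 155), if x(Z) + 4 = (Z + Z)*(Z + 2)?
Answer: 123/202 + 236*I*√6/217 ≈ 0.60891 + 2.664*I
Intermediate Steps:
x(Z) = -4 + 2*Z*(2 + Z) (x(Z) = -4 + (Z + Z)*(Z + 2) = -4 + (2*Z)*(2 + Z) = -4 + 2*Z*(2 + Z))
T(c) = √c*(-4 + 8*c + 8*c²) (T(c) = (-4 + 2*(c + c)² + 4*(c + c))*√c = (-4 + 2*(2*c)² + 4*(2*c))*√c = (-4 + 2*(4*c²) + 8*c)*√c = (-4 + 8*c² + 8*c)*√c = (-4 + 8*c + 8*c²)*√c = √c*(-4 + 8*c + 8*c²))
T(-6)/217 - 123/(-47 - 155) = (√(-6)*(-4 + 8*(-6) + 8*(-6)²))/217 - 123/(-47 - 155) = ((I*√6)*(-4 - 48 + 8*36))*(1/217) - 123/(-202) = ((I*√6)*(-4 - 48 + 288))*(1/217) - 123*(-1/202) = ((I*√6)*236)*(1/217) + 123/202 = (236*I*√6)*(1/217) + 123/202 = 236*I*√6/217 + 123/202 = 123/202 + 236*I*√6/217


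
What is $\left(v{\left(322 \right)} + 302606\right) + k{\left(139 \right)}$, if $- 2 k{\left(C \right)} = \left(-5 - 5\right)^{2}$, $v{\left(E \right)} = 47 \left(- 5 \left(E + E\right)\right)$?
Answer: $151216$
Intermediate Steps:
$v{\left(E \right)} = - 470 E$ ($v{\left(E \right)} = 47 \left(- 5 \cdot 2 E\right) = 47 \left(- 10 E\right) = - 470 E$)
$k{\left(C \right)} = -50$ ($k{\left(C \right)} = - \frac{\left(-5 - 5\right)^{2}}{2} = - \frac{\left(-10\right)^{2}}{2} = \left(- \frac{1}{2}\right) 100 = -50$)
$\left(v{\left(322 \right)} + 302606\right) + k{\left(139 \right)} = \left(\left(-470\right) 322 + 302606\right) - 50 = \left(-151340 + 302606\right) - 50 = 151266 - 50 = 151216$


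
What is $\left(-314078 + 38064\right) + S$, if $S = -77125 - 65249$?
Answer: $-418388$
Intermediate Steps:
$S = -142374$ ($S = -77125 - 65249 = -142374$)
$\left(-314078 + 38064\right) + S = \left(-314078 + 38064\right) - 142374 = -276014 - 142374 = -418388$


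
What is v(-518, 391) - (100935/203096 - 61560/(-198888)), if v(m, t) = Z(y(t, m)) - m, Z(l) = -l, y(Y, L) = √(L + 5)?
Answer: 870465904351/1683056552 - 3*I*√57 ≈ 517.19 - 22.65*I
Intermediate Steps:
y(Y, L) = √(5 + L)
v(m, t) = -m - √(5 + m) (v(m, t) = -√(5 + m) - m = -m - √(5 + m))
v(-518, 391) - (100935/203096 - 61560/(-198888)) = (-1*(-518) - √(5 - 518)) - (100935/203096 - 61560/(-198888)) = (518 - √(-513)) - (100935*(1/203096) - 61560*(-1/198888)) = (518 - 3*I*√57) - (100935/203096 + 2565/8287) = (518 - 3*I*√57) - 1*1357389585/1683056552 = (518 - 3*I*√57) - 1357389585/1683056552 = 870465904351/1683056552 - 3*I*√57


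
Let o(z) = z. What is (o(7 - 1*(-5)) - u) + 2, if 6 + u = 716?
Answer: -696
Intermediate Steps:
u = 710 (u = -6 + 716 = 710)
(o(7 - 1*(-5)) - u) + 2 = ((7 - 1*(-5)) - 1*710) + 2 = ((7 + 5) - 710) + 2 = (12 - 710) + 2 = -698 + 2 = -696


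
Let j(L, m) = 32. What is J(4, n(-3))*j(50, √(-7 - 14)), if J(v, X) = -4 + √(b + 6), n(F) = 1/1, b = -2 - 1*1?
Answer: -128 + 32*√3 ≈ -72.574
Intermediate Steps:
b = -3 (b = -2 - 1 = -3)
n(F) = 1
J(v, X) = -4 + √3 (J(v, X) = -4 + √(-3 + 6) = -4 + √3)
J(4, n(-3))*j(50, √(-7 - 14)) = (-4 + √3)*32 = -128 + 32*√3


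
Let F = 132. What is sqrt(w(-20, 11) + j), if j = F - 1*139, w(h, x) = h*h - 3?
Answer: sqrt(390) ≈ 19.748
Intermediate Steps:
w(h, x) = -3 + h**2 (w(h, x) = h**2 - 3 = -3 + h**2)
j = -7 (j = 132 - 1*139 = 132 - 139 = -7)
sqrt(w(-20, 11) + j) = sqrt((-3 + (-20)**2) - 7) = sqrt((-3 + 400) - 7) = sqrt(397 - 7) = sqrt(390)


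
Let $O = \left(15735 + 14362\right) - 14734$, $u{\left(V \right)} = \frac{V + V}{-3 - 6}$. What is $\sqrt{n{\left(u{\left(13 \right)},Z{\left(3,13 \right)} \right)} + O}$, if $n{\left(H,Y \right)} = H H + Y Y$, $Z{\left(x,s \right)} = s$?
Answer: $\frac{4 \sqrt{78673}}{9} \approx 124.66$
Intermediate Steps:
$u{\left(V \right)} = - \frac{2 V}{9}$ ($u{\left(V \right)} = \frac{2 V}{-9} = 2 V \left(- \frac{1}{9}\right) = - \frac{2 V}{9}$)
$n{\left(H,Y \right)} = H^{2} + Y^{2}$
$O = 15363$ ($O = 30097 - 14734 = 15363$)
$\sqrt{n{\left(u{\left(13 \right)},Z{\left(3,13 \right)} \right)} + O} = \sqrt{\left(\left(\left(- \frac{2}{9}\right) 13\right)^{2} + 13^{2}\right) + 15363} = \sqrt{\left(\left(- \frac{26}{9}\right)^{2} + 169\right) + 15363} = \sqrt{\left(\frac{676}{81} + 169\right) + 15363} = \sqrt{\frac{14365}{81} + 15363} = \sqrt{\frac{1258768}{81}} = \frac{4 \sqrt{78673}}{9}$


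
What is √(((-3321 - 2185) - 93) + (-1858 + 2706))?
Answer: I*√4751 ≈ 68.927*I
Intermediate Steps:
√(((-3321 - 2185) - 93) + (-1858 + 2706)) = √((-5506 - 93) + 848) = √(-5599 + 848) = √(-4751) = I*√4751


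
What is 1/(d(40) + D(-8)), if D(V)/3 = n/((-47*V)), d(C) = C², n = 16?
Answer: 47/75206 ≈ 0.00062495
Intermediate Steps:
D(V) = -48/(47*V) (D(V) = 3*(16/((-47*V))) = 3*(16*(-1/(47*V))) = 3*(-16/(47*V)) = -48/(47*V))
1/(d(40) + D(-8)) = 1/(40² - 48/47/(-8)) = 1/(1600 - 48/47*(-⅛)) = 1/(1600 + 6/47) = 1/(75206/47) = 47/75206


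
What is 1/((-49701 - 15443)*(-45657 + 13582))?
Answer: 1/2089493800 ≈ 4.7859e-10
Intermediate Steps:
1/((-49701 - 15443)*(-45657 + 13582)) = 1/(-65144*(-32075)) = 1/2089493800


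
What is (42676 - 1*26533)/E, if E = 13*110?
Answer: 16143/1430 ≈ 11.289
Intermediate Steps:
E = 1430
(42676 - 1*26533)/E = (42676 - 1*26533)/1430 = (42676 - 26533)*(1/1430) = 16143*(1/1430) = 16143/1430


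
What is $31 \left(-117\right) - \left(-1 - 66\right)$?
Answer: $-3560$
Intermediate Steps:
$31 \left(-117\right) - \left(-1 - 66\right) = -3627 - -67 = -3627 + 67 = -3560$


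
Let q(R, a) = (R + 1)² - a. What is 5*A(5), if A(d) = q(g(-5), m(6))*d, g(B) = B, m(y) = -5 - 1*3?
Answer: 600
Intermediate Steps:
m(y) = -8 (m(y) = -5 - 3 = -8)
q(R, a) = (1 + R)² - a
A(d) = 24*d (A(d) = ((1 - 5)² - 1*(-8))*d = ((-4)² + 8)*d = (16 + 8)*d = 24*d)
5*A(5) = 5*(24*5) = 5*120 = 600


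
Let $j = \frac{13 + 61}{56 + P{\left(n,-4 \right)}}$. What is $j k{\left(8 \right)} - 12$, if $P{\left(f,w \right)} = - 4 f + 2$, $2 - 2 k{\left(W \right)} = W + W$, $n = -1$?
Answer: $- \frac{631}{31} \approx -20.355$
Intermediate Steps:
$k{\left(W \right)} = 1 - W$ ($k{\left(W \right)} = 1 - \frac{W + W}{2} = 1 - \frac{2 W}{2} = 1 - W$)
$P{\left(f,w \right)} = 2 - 4 f$
$j = \frac{37}{31}$ ($j = \frac{13 + 61}{56 + \left(2 - -4\right)} = \frac{74}{56 + \left(2 + 4\right)} = \frac{74}{56 + 6} = \frac{74}{62} = 74 \cdot \frac{1}{62} = \frac{37}{31} \approx 1.1935$)
$j k{\left(8 \right)} - 12 = \frac{37 \left(1 - 8\right)}{31} - 12 = \frac{37}{31} \left(-7\right) - 12 = - \frac{259}{31} - 12 = - \frac{631}{31}$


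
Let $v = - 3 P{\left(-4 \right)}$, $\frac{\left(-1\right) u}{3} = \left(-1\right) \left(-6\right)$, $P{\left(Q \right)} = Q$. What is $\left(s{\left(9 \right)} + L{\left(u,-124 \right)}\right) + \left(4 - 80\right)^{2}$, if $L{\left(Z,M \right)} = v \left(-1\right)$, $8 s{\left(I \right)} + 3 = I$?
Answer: $\frac{23059}{4} \approx 5764.8$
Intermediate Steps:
$u = -18$ ($u = - 3 \left(\left(-1\right) \left(-6\right)\right) = \left(-3\right) 6 = -18$)
$v = 12$ ($v = \left(-3\right) \left(-4\right) = 12$)
$s{\left(I \right)} = - \frac{3}{8} + \frac{I}{8}$
$L{\left(Z,M \right)} = -12$ ($L{\left(Z,M \right)} = 12 \left(-1\right) = -12$)
$\left(s{\left(9 \right)} + L{\left(u,-124 \right)}\right) + \left(4 - 80\right)^{2} = \left(\left(- \frac{3}{8} + \frac{1}{8} \cdot 9\right) - 12\right) + \left(4 - 80\right)^{2} = \left(\left(- \frac{3}{8} + \frac{9}{8}\right) - 12\right) + \left(-76\right)^{2} = \left(\frac{3}{4} - 12\right) + 5776 = - \frac{45}{4} + 5776 = \frac{23059}{4}$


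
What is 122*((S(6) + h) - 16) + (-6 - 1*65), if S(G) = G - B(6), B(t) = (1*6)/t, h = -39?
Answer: -6171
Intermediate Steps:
B(t) = 6/t
S(G) = -1 + G (S(G) = G - 6/6 = G - 1*1 = G - 1 = -1 + G)
122*((S(6) + h) - 16) + (-6 - 1*65) = 122*(((-1 + 6) - 39) - 16) + (-6 - 1*65) = 122*((5 - 39) - 16) + (-6 - 65) = 122*(-34 - 16) - 71 = 122*(-50) - 71 = -6100 - 71 = -6171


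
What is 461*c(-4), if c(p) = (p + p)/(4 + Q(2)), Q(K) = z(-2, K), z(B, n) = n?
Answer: -1844/3 ≈ -614.67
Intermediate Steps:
Q(K) = K
c(p) = p/3 (c(p) = (p + p)/(4 + 2) = (2*p)/6 = (2*p)*(⅙) = p/3)
461*c(-4) = 461*((⅓)*(-4)) = 461*(-4/3) = -1844/3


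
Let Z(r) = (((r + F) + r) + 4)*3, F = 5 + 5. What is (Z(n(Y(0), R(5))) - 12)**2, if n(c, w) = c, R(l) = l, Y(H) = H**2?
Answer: 900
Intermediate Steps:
F = 10
Z(r) = 42 + 6*r (Z(r) = (((r + 10) + r) + 4)*3 = (((10 + r) + r) + 4)*3 = ((10 + 2*r) + 4)*3 = (14 + 2*r)*3 = 42 + 6*r)
(Z(n(Y(0), R(5))) - 12)**2 = ((42 + 6*0**2) - 12)**2 = ((42 + 6*0) - 12)**2 = ((42 + 0) - 12)**2 = (42 - 12)**2 = 30**2 = 900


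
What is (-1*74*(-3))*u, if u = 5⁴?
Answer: 138750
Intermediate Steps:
u = 625
(-1*74*(-3))*u = (-1*74*(-3))*625 = -74*(-3)*625 = 222*625 = 138750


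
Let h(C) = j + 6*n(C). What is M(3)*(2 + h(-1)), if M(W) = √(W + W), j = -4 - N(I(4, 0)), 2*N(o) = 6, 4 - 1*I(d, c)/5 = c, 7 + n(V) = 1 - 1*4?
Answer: -65*√6 ≈ -159.22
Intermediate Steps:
n(V) = -10 (n(V) = -7 + (1 - 1*4) = -7 + (1 - 4) = -7 - 3 = -10)
I(d, c) = 20 - 5*c
N(o) = 3 (N(o) = (½)*6 = 3)
j = -7 (j = -4 - 1*3 = -4 - 3 = -7)
M(W) = √2*√W (M(W) = √(2*W) = √2*√W)
h(C) = -67 (h(C) = -7 + 6*(-10) = -7 - 60 = -67)
M(3)*(2 + h(-1)) = (√2*√3)*(2 - 67) = √6*(-65) = -65*√6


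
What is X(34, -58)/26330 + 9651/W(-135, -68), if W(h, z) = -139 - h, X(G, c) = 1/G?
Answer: -1079971027/447610 ≈ -2412.8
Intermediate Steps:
X(34, -58)/26330 + 9651/W(-135, -68) = 1/(34*26330) + 9651/(-139 - 1*(-135)) = (1/34)*(1/26330) + 9651/(-139 + 135) = 1/895220 + 9651/(-4) = 1/895220 + 9651*(-¼) = 1/895220 - 9651/4 = -1079971027/447610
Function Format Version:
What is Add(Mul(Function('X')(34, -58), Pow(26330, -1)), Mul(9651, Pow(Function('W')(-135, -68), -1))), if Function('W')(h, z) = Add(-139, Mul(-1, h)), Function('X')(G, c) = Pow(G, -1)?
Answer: Rational(-1079971027, 447610) ≈ -2412.8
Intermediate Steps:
Add(Mul(Function('X')(34, -58), Pow(26330, -1)), Mul(9651, Pow(Function('W')(-135, -68), -1))) = Add(Mul(Pow(34, -1), Pow(26330, -1)), Mul(9651, Pow(Add(-139, Mul(-1, -135)), -1))) = Add(Mul(Rational(1, 34), Rational(1, 26330)), Mul(9651, Pow(Add(-139, 135), -1))) = Add(Rational(1, 895220), Mul(9651, Pow(-4, -1))) = Add(Rational(1, 895220), Mul(9651, Rational(-1, 4))) = Add(Rational(1, 895220), Rational(-9651, 4)) = Rational(-1079971027, 447610)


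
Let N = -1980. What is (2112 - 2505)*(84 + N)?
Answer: 745128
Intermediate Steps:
(2112 - 2505)*(84 + N) = (2112 - 2505)*(84 - 1980) = -393*(-1896) = 745128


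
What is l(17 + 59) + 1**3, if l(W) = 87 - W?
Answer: 12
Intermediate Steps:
l(17 + 59) + 1**3 = (87 - (17 + 59)) + 1**3 = (87 - 1*76) + 1 = (87 - 76) + 1 = 11 + 1 = 12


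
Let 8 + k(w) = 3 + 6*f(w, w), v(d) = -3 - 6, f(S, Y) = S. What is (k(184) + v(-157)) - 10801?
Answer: -9711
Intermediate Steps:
v(d) = -9
k(w) = -5 + 6*w (k(w) = -8 + (3 + 6*w) = -5 + 6*w)
(k(184) + v(-157)) - 10801 = ((-5 + 6*184) - 9) - 10801 = ((-5 + 1104) - 9) - 10801 = (1099 - 9) - 10801 = 1090 - 10801 = -9711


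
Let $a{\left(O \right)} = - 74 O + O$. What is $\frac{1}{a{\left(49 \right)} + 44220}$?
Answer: $\frac{1}{40643} \approx 2.4604 \cdot 10^{-5}$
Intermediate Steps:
$a{\left(O \right)} = - 73 O$
$\frac{1}{a{\left(49 \right)} + 44220} = \frac{1}{\left(-73\right) 49 + 44220} = \frac{1}{-3577 + 44220} = \frac{1}{40643}$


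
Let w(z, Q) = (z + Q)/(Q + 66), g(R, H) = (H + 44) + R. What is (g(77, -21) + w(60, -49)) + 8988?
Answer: 154507/17 ≈ 9088.6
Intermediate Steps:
g(R, H) = 44 + H + R (g(R, H) = (44 + H) + R = 44 + H + R)
w(z, Q) = (Q + z)/(66 + Q)
(g(77, -21) + w(60, -49)) + 8988 = ((44 - 21 + 77) + (-49 + 60)/(66 - 49)) + 8988 = (100 + 11/17) + 8988 = 1711/17 + 8988 = 154507/17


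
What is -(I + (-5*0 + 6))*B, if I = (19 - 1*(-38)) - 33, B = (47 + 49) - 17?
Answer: -2370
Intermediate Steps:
B = 79 (B = 96 - 17 = 79)
I = 24 (I = (19 + 38) - 33 = 57 - 33 = 24)
-(I + (-5*0 + 6))*B = -(24 + (-5*0 + 6))*79 = -(24 + (0 + 6))*79 = -(24 + 6)*79 = -30*79 = -1*2370 = -2370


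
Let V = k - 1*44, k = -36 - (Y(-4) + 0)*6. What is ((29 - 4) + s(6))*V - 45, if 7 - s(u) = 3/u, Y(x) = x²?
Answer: -5589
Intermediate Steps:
s(u) = 7 - 3/u
k = -132 (k = -36 - ((-4)² + 0)*6 = -36 - (16 + 0)*6 = -36 - 16*6 = -36 - 1*96 = -36 - 96 = -132)
V = -176 (V = -132 - 1*44 = -132 - 44 = -176)
((29 - 4) + s(6))*V - 45 = ((29 - 4) + (7 - 3/6))*(-176) - 45 = (25 + (7 - 3*⅙))*(-176) - 45 = (25 + (7 - ½))*(-176) - 45 = (25 + 13/2)*(-176) - 45 = (63/2)*(-176) - 45 = -5544 - 45 = -5589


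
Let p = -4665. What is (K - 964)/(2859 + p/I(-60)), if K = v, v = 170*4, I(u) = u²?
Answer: -68160/685849 ≈ -0.099380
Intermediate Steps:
v = 680
K = 680
(K - 964)/(2859 + p/I(-60)) = (680 - 964)/(2859 - 4665/((-60)²)) = -284/(2859 - 4665/3600) = -284/(2859 - 4665*1/3600) = -284/(2859 - 311/240) = -284/685849/240 = -284*240/685849 = -68160/685849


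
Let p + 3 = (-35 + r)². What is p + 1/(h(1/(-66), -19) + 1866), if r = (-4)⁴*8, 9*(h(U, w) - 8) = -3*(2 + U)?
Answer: 1503033465084/370921 ≈ 4.0522e+6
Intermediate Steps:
h(U, w) = 22/3 - U/3 (h(U, w) = 8 + (-3*(2 + U))/9 = 8 + (-6 - 3*U)/9 = 8 + (-⅔ - U/3) = 22/3 - U/3)
r = 2048 (r = 256*8 = 2048)
p = 4052166 (p = -3 + (-35 + 2048)² = -3 + 2013² = -3 + 4052169 = 4052166)
p + 1/(h(1/(-66), -19) + 1866) = 4052166 + 1/((22/3 - ⅓/(-66)) + 1866) = 4052166 + 1/((22/3 - ⅓*(-1/66)) + 1866) = 4052166 + 1/((22/3 + 1/198) + 1866) = 4052166 + 1/(1453/198 + 1866) = 4052166 + 1/(370921/198) = 4052166 + 198/370921 = 1503033465084/370921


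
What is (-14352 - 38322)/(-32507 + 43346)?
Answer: -17558/3613 ≈ -4.8597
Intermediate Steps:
(-14352 - 38322)/(-32507 + 43346) = -52674/10839 = -52674*1/10839 = -17558/3613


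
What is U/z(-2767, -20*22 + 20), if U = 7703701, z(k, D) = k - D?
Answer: -7703701/2347 ≈ -3282.4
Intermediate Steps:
U/z(-2767, -20*22 + 20) = 7703701/(-2767 - (-20*22 + 20)) = 7703701/(-2767 - (-440 + 20)) = 7703701/(-2767 - 1*(-420)) = 7703701/(-2767 + 420) = 7703701/(-2347) = 7703701*(-1/2347) = -7703701/2347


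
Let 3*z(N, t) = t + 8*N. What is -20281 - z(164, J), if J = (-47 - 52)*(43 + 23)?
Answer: -55621/3 ≈ -18540.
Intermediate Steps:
J = -6534 (J = -99*66 = -6534)
z(N, t) = t/3 + 8*N/3 (z(N, t) = (t + 8*N)/3 = t/3 + 8*N/3)
-20281 - z(164, J) = -20281 - ((1/3)*(-6534) + (8/3)*164) = -20281 - (-2178 + 1312/3) = -20281 - 1*(-5222/3) = -20281 + 5222/3 = -55621/3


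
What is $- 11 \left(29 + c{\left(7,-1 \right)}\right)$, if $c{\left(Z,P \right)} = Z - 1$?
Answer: $-385$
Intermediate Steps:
$c{\left(Z,P \right)} = -1 + Z$
$- 11 \left(29 + c{\left(7,-1 \right)}\right) = - 11 \left(29 + \left(-1 + 7\right)\right) = - 11 \left(29 + 6\right) = \left(-11\right) 35 = -385$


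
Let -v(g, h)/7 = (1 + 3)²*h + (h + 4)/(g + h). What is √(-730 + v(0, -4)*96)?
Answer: √42278 ≈ 205.62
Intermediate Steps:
v(g, h) = -112*h - 7*(4 + h)/(g + h) (v(g, h) = -7*((1 + 3)²*h + (h + 4)/(g + h)) = -7*(4²*h + (4 + h)/(g + h)) = -7*(16*h + (4 + h)/(g + h)) = -112*h - 7*(4 + h)/(g + h))
√(-730 + v(0, -4)*96) = √(-730 + (7*(-4 - 1*(-4) - 16*(-4)² - 16*0*(-4))/(0 - 4))*96) = √(-730 + (7*(-4 + 4 - 16*16 + 0)/(-4))*96) = √(-730 + (7*(-¼)*(-4 + 4 - 256 + 0))*96) = √(-730 + (7*(-¼)*(-256))*96) = √(-730 + 448*96) = √(-730 + 43008) = √42278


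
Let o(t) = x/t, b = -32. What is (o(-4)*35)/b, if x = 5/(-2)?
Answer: -175/256 ≈ -0.68359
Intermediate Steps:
x = -5/2 (x = 5*(-½) = -5/2 ≈ -2.5000)
o(t) = -5/(2*t)
(o(-4)*35)/b = (-5/2/(-4)*35)/(-32) = (-5/2*(-¼)*35)*(-1/32) = ((5/8)*35)*(-1/32) = (175/8)*(-1/32) = -175/256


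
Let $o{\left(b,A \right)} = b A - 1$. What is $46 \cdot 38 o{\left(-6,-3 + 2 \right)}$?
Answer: $8740$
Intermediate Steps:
$o{\left(b,A \right)} = -1 + A b$ ($o{\left(b,A \right)} = A b - 1 = -1 + A b$)
$46 \cdot 38 o{\left(-6,-3 + 2 \right)} = 46 \cdot 38 \left(-1 + \left(-3 + 2\right) \left(-6\right)\right) = 1748 \left(-1 - -6\right) = 1748 \left(-1 + 6\right) = 1748 \cdot 5 = 8740$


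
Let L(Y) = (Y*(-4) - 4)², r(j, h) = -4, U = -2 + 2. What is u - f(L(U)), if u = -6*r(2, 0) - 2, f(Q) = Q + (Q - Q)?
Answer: 6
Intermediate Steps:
U = 0
L(Y) = (-4 - 4*Y)² (L(Y) = (-4*Y - 4)² = (-4 - 4*Y)²)
f(Q) = Q (f(Q) = Q + 0 = Q)
u = 22 (u = -6*(-4) - 2 = 24 - 2 = 22)
u - f(L(U)) = 22 - 16*(1 + 0)² = 22 - 16*1² = 22 - 16 = 6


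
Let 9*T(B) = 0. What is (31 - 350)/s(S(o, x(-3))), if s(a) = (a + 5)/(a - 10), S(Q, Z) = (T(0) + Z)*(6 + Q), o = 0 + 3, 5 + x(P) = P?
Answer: -26158/67 ≈ -390.42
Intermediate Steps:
T(B) = 0 (T(B) = (⅑)*0 = 0)
x(P) = -5 + P
o = 3
S(Q, Z) = Z*(6 + Q) (S(Q, Z) = (0 + Z)*(6 + Q) = Z*(6 + Q))
s(a) = (5 + a)/(-10 + a)
(31 - 350)/s(S(o, x(-3))) = (31 - 350)/(((5 + (-5 - 3)*(6 + 3))/(-10 + (-5 - 3)*(6 + 3)))) = -319*(-10 - 8*9)/(5 - 8*9) = -319*(-10 - 72)/(5 - 72) = -319/(-67/(-82)) = -319/((-1/82*(-67))) = -319/67/82 = -319*82/67 = -26158/67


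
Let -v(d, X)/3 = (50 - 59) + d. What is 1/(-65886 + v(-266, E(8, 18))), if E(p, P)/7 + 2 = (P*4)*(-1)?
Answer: -1/65061 ≈ -1.5370e-5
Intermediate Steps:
E(p, P) = -14 - 28*P (E(p, P) = -14 + 7*((P*4)*(-1)) = -14 + 7*((4*P)*(-1)) = -14 + 7*(-4*P) = -14 - 28*P)
v(d, X) = 27 - 3*d (v(d, X) = -3*((50 - 59) + d) = -3*(-9 + d) = 27 - 3*d)
1/(-65886 + v(-266, E(8, 18))) = 1/(-65886 + (27 - 3*(-266))) = 1/(-65886 + (27 + 798)) = 1/(-65886 + 825) = 1/(-65061) = -1/65061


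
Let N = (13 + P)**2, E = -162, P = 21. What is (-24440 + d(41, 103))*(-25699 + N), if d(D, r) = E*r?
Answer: 1009355418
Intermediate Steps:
N = 1156 (N = (13 + 21)**2 = 34**2 = 1156)
d(D, r) = -162*r
(-24440 + d(41, 103))*(-25699 + N) = (-24440 - 162*103)*(-25699 + 1156) = (-24440 - 16686)*(-24543) = -41126*(-24543) = 1009355418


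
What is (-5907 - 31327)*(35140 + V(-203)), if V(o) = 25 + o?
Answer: -1301775108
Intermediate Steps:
(-5907 - 31327)*(35140 + V(-203)) = (-5907 - 31327)*(35140 + (25 - 203)) = -37234*(35140 - 178) = -37234*34962 = -1301775108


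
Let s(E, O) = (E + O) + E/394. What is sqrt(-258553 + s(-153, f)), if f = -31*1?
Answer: I*sqrt(40165357214)/394 ≈ 508.66*I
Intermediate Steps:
f = -31
s(E, O) = O + 395*E/394 (s(E, O) = (E + O) + E*(1/394) = (E + O) + E/394 = O + 395*E/394)
sqrt(-258553 + s(-153, f)) = sqrt(-258553 + (-31 + (395/394)*(-153))) = sqrt(-258553 + (-31 - 60435/394)) = sqrt(-258553 - 72649/394) = sqrt(-101942531/394) = I*sqrt(40165357214)/394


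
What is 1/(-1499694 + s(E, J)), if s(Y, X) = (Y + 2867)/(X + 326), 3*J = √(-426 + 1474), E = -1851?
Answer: -59702443985/89535210759034722 + 127*√262/44767605379517361 ≈ -6.6680e-7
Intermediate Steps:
J = 2*√262/3 (J = √(-426 + 1474)/3 = √1048/3 = (2*√262)/3 = 2*√262/3 ≈ 10.791)
s(Y, X) = (2867 + Y)/(326 + X)
1/(-1499694 + s(E, J)) = 1/(-1499694 + (2867 - 1851)/(326 + 2*√262/3)) = 1/(-1499694 + 1016/(326 + 2*√262/3))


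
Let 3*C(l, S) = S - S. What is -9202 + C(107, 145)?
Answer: -9202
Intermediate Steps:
C(l, S) = 0 (C(l, S) = (S - S)/3 = (⅓)*0 = 0)
-9202 + C(107, 145) = -9202 + 0 = -9202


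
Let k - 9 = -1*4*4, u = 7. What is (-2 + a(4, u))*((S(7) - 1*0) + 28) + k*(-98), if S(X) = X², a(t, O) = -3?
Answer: 301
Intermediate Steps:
k = -7 (k = 9 - 1*4*4 = 9 - 4*4 = 9 - 16 = -7)
(-2 + a(4, u))*((S(7) - 1*0) + 28) + k*(-98) = (-2 - 3)*((7² - 1*0) + 28) - 7*(-98) = -5*((49 + 0) + 28) + 686 = -5*(49 + 28) + 686 = -5*77 + 686 = -385 + 686 = 301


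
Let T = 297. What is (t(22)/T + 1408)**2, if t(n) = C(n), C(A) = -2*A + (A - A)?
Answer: 1444912144/729 ≈ 1.9820e+6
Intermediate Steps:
C(A) = -2*A (C(A) = -2*A + 0 = -2*A)
t(n) = -2*n
(t(22)/T + 1408)**2 = (-2*22/297 + 1408)**2 = (-44*1/297 + 1408)**2 = (-4/27 + 1408)**2 = (38012/27)**2 = 1444912144/729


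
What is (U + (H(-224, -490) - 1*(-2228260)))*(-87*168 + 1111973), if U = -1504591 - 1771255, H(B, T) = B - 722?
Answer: -1150613929924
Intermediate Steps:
H(B, T) = -722 + B
U = -3275846
(U + (H(-224, -490) - 1*(-2228260)))*(-87*168 + 1111973) = (-3275846 + ((-722 - 224) - 1*(-2228260)))*(-87*168 + 1111973) = (-3275846 + (-946 + 2228260))*(-14616 + 1111973) = (-3275846 + 2227314)*1097357 = -1048532*1097357 = -1150613929924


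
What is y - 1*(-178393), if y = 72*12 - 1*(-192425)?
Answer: 371682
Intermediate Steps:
y = 193289 (y = 864 + 192425 = 193289)
y - 1*(-178393) = 193289 - 1*(-178393) = 193289 + 178393 = 371682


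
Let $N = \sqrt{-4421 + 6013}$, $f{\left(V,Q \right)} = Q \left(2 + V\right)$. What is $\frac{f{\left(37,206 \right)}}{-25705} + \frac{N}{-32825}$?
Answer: $- \frac{8034}{25705} - \frac{2 \sqrt{398}}{32825} \approx -0.31376$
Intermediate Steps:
$N = 2 \sqrt{398}$ ($N = \sqrt{1592} = 2 \sqrt{398} \approx 39.9$)
$\frac{f{\left(37,206 \right)}}{-25705} + \frac{N}{-32825} = \frac{206 \left(2 + 37\right)}{-25705} + \frac{2 \sqrt{398}}{-32825} = 206 \cdot 39 \left(- \frac{1}{25705}\right) + 2 \sqrt{398} \left(- \frac{1}{32825}\right) = 8034 \left(- \frac{1}{25705}\right) - \frac{2 \sqrt{398}}{32825} = - \frac{8034}{25705} - \frac{2 \sqrt{398}}{32825}$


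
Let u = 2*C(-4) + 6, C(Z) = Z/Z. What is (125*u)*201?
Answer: 201000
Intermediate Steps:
C(Z) = 1
u = 8 (u = 2*1 + 6 = 2 + 6 = 8)
(125*u)*201 = (125*8)*201 = 1000*201 = 201000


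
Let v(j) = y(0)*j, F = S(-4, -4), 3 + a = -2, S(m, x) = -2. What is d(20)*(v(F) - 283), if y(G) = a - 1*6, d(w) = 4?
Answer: -1044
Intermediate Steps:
a = -5 (a = -3 - 2 = -5)
F = -2
y(G) = -11 (y(G) = -5 - 1*6 = -5 - 6 = -11)
v(j) = -11*j
d(20)*(v(F) - 283) = 4*(-11*(-2) - 283) = 4*(22 - 283) = 4*(-261) = -1044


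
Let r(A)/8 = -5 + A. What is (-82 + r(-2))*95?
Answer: -13110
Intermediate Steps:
r(A) = -40 + 8*A (r(A) = 8*(-5 + A) = -40 + 8*A)
(-82 + r(-2))*95 = (-82 + (-40 + 8*(-2)))*95 = (-82 + (-40 - 16))*95 = (-82 - 56)*95 = -138*95 = -13110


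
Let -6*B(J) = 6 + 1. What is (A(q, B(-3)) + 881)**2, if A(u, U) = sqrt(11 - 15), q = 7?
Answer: 776157 + 3524*I ≈ 7.7616e+5 + 3524.0*I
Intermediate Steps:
B(J) = -7/6 (B(J) = -(6 + 1)/6 = -1/6*7 = -7/6)
A(u, U) = 2*I (A(u, U) = sqrt(-4) = 2*I)
(A(q, B(-3)) + 881)**2 = (2*I + 881)**2 = (881 + 2*I)**2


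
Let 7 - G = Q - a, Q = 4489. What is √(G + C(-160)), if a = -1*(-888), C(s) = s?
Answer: I*√3754 ≈ 61.27*I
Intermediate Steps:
a = 888
G = -3594 (G = 7 - (4489 - 1*888) = 7 - (4489 - 888) = 7 - 1*3601 = 7 - 3601 = -3594)
√(G + C(-160)) = √(-3594 - 160) = √(-3754) = I*√3754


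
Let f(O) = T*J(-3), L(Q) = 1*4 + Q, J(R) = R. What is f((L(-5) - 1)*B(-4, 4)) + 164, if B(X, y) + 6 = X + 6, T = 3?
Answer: 155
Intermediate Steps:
L(Q) = 4 + Q
B(X, y) = X (B(X, y) = -6 + (X + 6) = -6 + (6 + X) = X)
f(O) = -9 (f(O) = 3*(-3) = -9)
f((L(-5) - 1)*B(-4, 4)) + 164 = -9 + 164 = 155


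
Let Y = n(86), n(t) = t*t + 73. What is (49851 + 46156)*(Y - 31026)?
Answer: -2261636899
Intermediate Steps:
n(t) = 73 + t**2 (n(t) = t**2 + 73 = 73 + t**2)
Y = 7469 (Y = 73 + 86**2 = 73 + 7396 = 7469)
(49851 + 46156)*(Y - 31026) = (49851 + 46156)*(7469 - 31026) = 96007*(-23557) = -2261636899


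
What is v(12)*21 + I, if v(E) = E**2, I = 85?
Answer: 3109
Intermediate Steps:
v(12)*21 + I = 12**2*21 + 85 = 144*21 + 85 = 3024 + 85 = 3109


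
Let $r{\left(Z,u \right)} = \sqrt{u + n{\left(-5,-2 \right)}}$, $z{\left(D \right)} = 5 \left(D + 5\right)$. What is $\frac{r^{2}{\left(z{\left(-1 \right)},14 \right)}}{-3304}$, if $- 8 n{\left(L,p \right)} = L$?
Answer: $- \frac{117}{26432} \approx -0.0044264$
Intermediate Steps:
$z{\left(D \right)} = 25 + 5 D$ ($z{\left(D \right)} = 5 \left(5 + D\right) = 25 + 5 D$)
$n{\left(L,p \right)} = - \frac{L}{8}$
$r{\left(Z,u \right)} = \sqrt{\frac{5}{8} + u}$ ($r{\left(Z,u \right)} = \sqrt{u - - \frac{5}{8}} = \sqrt{u + \frac{5}{8}} = \sqrt{\frac{5}{8} + u}$)
$\frac{r^{2}{\left(z{\left(-1 \right)},14 \right)}}{-3304} = \frac{\left(\frac{\sqrt{10 + 16 \cdot 14}}{4}\right)^{2}}{-3304} = \left(\frac{\sqrt{10 + 224}}{4}\right)^{2} \left(- \frac{1}{3304}\right) = \left(\frac{\sqrt{234}}{4}\right)^{2} \left(- \frac{1}{3304}\right) = \left(\frac{3 \sqrt{26}}{4}\right)^{2} \left(- \frac{1}{3304}\right) = \frac{117}{8} \left(- \frac{1}{3304}\right) = - \frac{117}{26432}$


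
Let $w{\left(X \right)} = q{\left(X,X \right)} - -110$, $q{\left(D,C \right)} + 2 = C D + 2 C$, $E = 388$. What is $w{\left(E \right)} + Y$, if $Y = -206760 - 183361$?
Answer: $-238693$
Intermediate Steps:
$q{\left(D,C \right)} = -2 + 2 C + C D$ ($q{\left(D,C \right)} = -2 + \left(C D + 2 C\right) = -2 + \left(2 C + C D\right) = -2 + 2 C + C D$)
$w{\left(X \right)} = 108 + X^{2} + 2 X$ ($w{\left(X \right)} = \left(-2 + 2 X + X X\right) - -110 = \left(-2 + 2 X + X^{2}\right) + 110 = \left(-2 + X^{2} + 2 X\right) + 110 = 108 + X^{2} + 2 X$)
$Y = -390121$
$w{\left(E \right)} + Y = \left(108 + 388^{2} + 2 \cdot 388\right) - 390121 = \left(108 + 150544 + 776\right) - 390121 = 151428 - 390121 = -238693$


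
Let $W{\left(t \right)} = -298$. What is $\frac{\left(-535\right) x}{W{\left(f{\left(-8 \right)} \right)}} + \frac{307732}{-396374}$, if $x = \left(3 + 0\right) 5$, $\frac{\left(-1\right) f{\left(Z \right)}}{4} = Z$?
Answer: $\frac{1544598607}{59059726} \approx 26.153$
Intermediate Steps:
$f{\left(Z \right)} = - 4 Z$
$x = 15$ ($x = 3 \cdot 5 = 15$)
$\frac{\left(-535\right) x}{W{\left(f{\left(-8 \right)} \right)}} + \frac{307732}{-396374} = \frac{\left(-535\right) 15}{-298} + \frac{307732}{-396374} = \left(-8025\right) \left(- \frac{1}{298}\right) + 307732 \left(- \frac{1}{396374}\right) = \frac{8025}{298} - \frac{153866}{198187} = \frac{1544598607}{59059726}$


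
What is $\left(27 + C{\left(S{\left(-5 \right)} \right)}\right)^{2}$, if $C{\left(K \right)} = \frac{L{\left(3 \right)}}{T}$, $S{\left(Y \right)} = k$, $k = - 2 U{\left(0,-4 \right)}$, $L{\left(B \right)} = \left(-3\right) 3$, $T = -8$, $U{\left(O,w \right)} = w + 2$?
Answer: $\frac{50625}{64} \approx 791.02$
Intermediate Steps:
$U{\left(O,w \right)} = 2 + w$
$L{\left(B \right)} = -9$
$k = 4$ ($k = - 2 \left(2 - 4\right) = \left(-2\right) \left(-2\right) = 4$)
$S{\left(Y \right)} = 4$
$C{\left(K \right)} = \frac{9}{8}$ ($C{\left(K \right)} = - \frac{9}{-8} = \left(-9\right) \left(- \frac{1}{8}\right) = \frac{9}{8}$)
$\left(27 + C{\left(S{\left(-5 \right)} \right)}\right)^{2} = \left(27 + \frac{9}{8}\right)^{2} = \left(\frac{225}{8}\right)^{2} = \frac{50625}{64}$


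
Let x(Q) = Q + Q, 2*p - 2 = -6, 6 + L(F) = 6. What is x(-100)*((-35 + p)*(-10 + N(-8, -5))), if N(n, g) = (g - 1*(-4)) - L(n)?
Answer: -81400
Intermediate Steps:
L(F) = 0 (L(F) = -6 + 6 = 0)
p = -2 (p = 1 + (½)*(-6) = 1 - 3 = -2)
x(Q) = 2*Q
N(n, g) = 4 + g (N(n, g) = (g - 1*(-4)) - 1*0 = (g + 4) + 0 = (4 + g) + 0 = 4 + g)
x(-100)*((-35 + p)*(-10 + N(-8, -5))) = (2*(-100))*((-35 - 2)*(-10 + (4 - 5))) = -(-7400)*(-10 - 1) = -(-7400)*(-11) = -200*407 = -81400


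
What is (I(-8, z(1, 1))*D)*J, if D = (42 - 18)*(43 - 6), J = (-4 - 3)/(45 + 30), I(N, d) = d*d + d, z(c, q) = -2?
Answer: -4144/25 ≈ -165.76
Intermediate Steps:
I(N, d) = d + d**2 (I(N, d) = d**2 + d = d + d**2)
J = -7/75 ≈ -0.093333
D = 888 (D = 24*37 = 888)
(I(-8, z(1, 1))*D)*J = (-2*(1 - 2)*888)*(-7/75) = (-2*(-1)*888)*(-7/75) = (2*888)*(-7/75) = 1776*(-7/75) = -4144/25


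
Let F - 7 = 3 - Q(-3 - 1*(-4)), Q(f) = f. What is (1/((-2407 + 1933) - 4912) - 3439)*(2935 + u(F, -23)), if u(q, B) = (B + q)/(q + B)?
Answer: -27190963940/2693 ≈ -1.0097e+7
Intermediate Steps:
F = 9 (F = 7 + (3 - (-3 - 1*(-4))) = 7 + (3 - (-3 + 4)) = 7 + (3 - 1*1) = 7 + (3 - 1) = 7 + 2 = 9)
u(q, B) = 1 (u(q, B) = (B + q)/(B + q) = 1)
(1/((-2407 + 1933) - 4912) - 3439)*(2935 + u(F, -23)) = (1/((-2407 + 1933) - 4912) - 3439)*(2935 + 1) = (1/(-474 - 4912) - 3439)*2936 = (1/(-5386) - 3439)*2936 = (-1/5386 - 3439)*2936 = -18522455/5386*2936 = -27190963940/2693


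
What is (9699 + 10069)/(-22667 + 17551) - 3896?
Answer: -4987926/1279 ≈ -3899.9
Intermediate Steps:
(9699 + 10069)/(-22667 + 17551) - 3896 = 19768/(-5116) - 3896 = 19768*(-1/5116) - 3896 = -4942/1279 - 3896 = -4987926/1279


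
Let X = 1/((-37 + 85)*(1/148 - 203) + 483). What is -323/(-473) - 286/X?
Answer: 46352342261/17501 ≈ 2.6486e+6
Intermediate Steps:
X = -37/342645 (X = 1/(48*(1/148 - 203) + 483) = 1/(48*(-30043/148) + 483) = 1/(-360516/37 + 483) = 1/(-342645/37) = -37/342645 ≈ -0.00010798)
-323/(-473) - 286/X = -323/(-473) - 286/(-37/342645) = -323*(-1/473) - 286*(-342645/37) = 323/473 + 97996470/37 = 46352342261/17501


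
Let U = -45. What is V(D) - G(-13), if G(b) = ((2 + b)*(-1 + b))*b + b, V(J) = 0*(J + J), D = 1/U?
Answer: 2015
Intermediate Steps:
D = -1/45 (D = 1/(-45) = -1/45 ≈ -0.022222)
V(J) = 0 (V(J) = 0*(2*J) = 0)
G(b) = b + b*(-1 + b)*(2 + b) (G(b) = ((-1 + b)*(2 + b))*b + b = b*(-1 + b)*(2 + b) + b = b + b*(-1 + b)*(2 + b))
V(D) - G(-13) = 0 - (-13)*(-1 - 13 + (-13)²) = 0 - (-13)*(-1 - 13 + 169) = 0 - (-13)*155 = 0 - 1*(-2015) = 0 + 2015 = 2015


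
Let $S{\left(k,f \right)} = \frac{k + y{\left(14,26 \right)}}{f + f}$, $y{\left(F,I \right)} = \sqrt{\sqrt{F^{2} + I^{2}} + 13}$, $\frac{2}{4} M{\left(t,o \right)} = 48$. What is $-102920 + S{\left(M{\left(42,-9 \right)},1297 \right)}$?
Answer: $- \frac{133487192}{1297} + \frac{\sqrt{13 + 2 \sqrt{218}}}{2594} \approx -1.0292 \cdot 10^{5}$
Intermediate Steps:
$M{\left(t,o \right)} = 96$ ($M{\left(t,o \right)} = 2 \cdot 48 = 96$)
$y{\left(F,I \right)} = \sqrt{13 + \sqrt{F^{2} + I^{2}}}$
$S{\left(k,f \right)} = \frac{k + \sqrt{13 + 2 \sqrt{218}}}{2 f}$ ($S{\left(k,f \right)} = \frac{k + \sqrt{13 + \sqrt{14^{2} + 26^{2}}}}{f + f} = \frac{k + \sqrt{13 + \sqrt{196 + 676}}}{2 f} = \left(k + \sqrt{13 + \sqrt{872}}\right) \frac{1}{2 f} = \left(k + \sqrt{13 + 2 \sqrt{218}}\right) \frac{1}{2 f} = \frac{k + \sqrt{13 + 2 \sqrt{218}}}{2 f}$)
$-102920 + S{\left(M{\left(42,-9 \right)},1297 \right)} = -102920 + \frac{96 + \sqrt{13 + 2 \sqrt{218}}}{2 \cdot 1297} = -102920 + \frac{1}{2} \cdot \frac{1}{1297} \left(96 + \sqrt{13 + 2 \sqrt{218}}\right) = -102920 + \left(\frac{48}{1297} + \frac{\sqrt{13 + 2 \sqrt{218}}}{2594}\right) = - \frac{133487192}{1297} + \frac{\sqrt{13 + 2 \sqrt{218}}}{2594}$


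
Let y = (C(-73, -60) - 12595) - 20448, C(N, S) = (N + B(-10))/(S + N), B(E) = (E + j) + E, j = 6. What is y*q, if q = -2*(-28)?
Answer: -35157056/19 ≈ -1.8504e+6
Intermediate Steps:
B(E) = 6 + 2*E (B(E) = (E + 6) + E = (6 + E) + E = 6 + 2*E)
C(N, S) = (-14 + N)/(N + S) (C(N, S) = (N + (6 + 2*(-10)))/(S + N) = (N + (6 - 20))/(N + S) = (N - 14)/(N + S) = (-14 + N)/(N + S))
q = 56
y = -4394632/133 (y = ((-14 - 73)/(-73 - 60) - 12595) - 20448 = (-87/(-133) - 12595) - 20448 = (-1/133*(-87) - 12595) - 20448 = (87/133 - 12595) - 20448 = -1675048/133 - 20448 = -4394632/133 ≈ -33042.)
y*q = -4394632/133*56 = -35157056/19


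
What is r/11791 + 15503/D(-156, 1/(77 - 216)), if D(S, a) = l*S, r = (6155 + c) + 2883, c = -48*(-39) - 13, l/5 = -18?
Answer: 25829981/12734280 ≈ 2.0284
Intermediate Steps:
l = -90 (l = 5*(-18) = -90)
c = 1859 (c = 1872 - 13 = 1859)
r = 10897 (r = (6155 + 1859) + 2883 = 8014 + 2883 = 10897)
D(S, a) = -90*S
r/11791 + 15503/D(-156, 1/(77 - 216)) = 10897/11791 + 15503/((-90*(-156))) = 10897*(1/11791) + 15503/14040 = 10897/11791 + 15503*(1/14040) = 10897/11791 + 15503/14040 = 25829981/12734280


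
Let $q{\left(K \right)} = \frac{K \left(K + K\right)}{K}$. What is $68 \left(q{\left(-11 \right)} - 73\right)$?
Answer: $-6460$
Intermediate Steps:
$q{\left(K \right)} = 2 K$ ($q{\left(K \right)} = \frac{K 2 K}{K} = \frac{2 K^{2}}{K} = 2 K$)
$68 \left(q{\left(-11 \right)} - 73\right) = 68 \left(2 \left(-11\right) - 73\right) = 68 \left(-22 - 73\right) = 68 \left(-95\right) = -6460$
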